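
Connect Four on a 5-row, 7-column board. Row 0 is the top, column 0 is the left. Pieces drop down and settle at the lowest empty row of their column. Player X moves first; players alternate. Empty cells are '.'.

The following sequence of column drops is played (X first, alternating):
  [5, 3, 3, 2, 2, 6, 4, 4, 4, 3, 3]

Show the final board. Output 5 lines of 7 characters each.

Answer: .......
...X...
...OX..
..XXO..
..OOXXO

Derivation:
Move 1: X drops in col 5, lands at row 4
Move 2: O drops in col 3, lands at row 4
Move 3: X drops in col 3, lands at row 3
Move 4: O drops in col 2, lands at row 4
Move 5: X drops in col 2, lands at row 3
Move 6: O drops in col 6, lands at row 4
Move 7: X drops in col 4, lands at row 4
Move 8: O drops in col 4, lands at row 3
Move 9: X drops in col 4, lands at row 2
Move 10: O drops in col 3, lands at row 2
Move 11: X drops in col 3, lands at row 1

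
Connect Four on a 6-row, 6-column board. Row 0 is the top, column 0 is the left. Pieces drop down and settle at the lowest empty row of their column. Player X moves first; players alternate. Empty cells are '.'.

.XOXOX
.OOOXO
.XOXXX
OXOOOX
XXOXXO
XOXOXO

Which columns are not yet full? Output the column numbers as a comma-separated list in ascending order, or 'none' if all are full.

col 0: top cell = '.' → open
col 1: top cell = 'X' → FULL
col 2: top cell = 'O' → FULL
col 3: top cell = 'X' → FULL
col 4: top cell = 'O' → FULL
col 5: top cell = 'X' → FULL

Answer: 0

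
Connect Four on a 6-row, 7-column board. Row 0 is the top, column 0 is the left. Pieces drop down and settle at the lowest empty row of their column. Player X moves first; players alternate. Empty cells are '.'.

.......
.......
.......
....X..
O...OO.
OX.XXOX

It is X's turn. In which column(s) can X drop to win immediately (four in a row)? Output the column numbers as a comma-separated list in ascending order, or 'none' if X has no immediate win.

col 0: drop X → no win
col 1: drop X → no win
col 2: drop X → WIN!
col 3: drop X → no win
col 4: drop X → no win
col 5: drop X → no win
col 6: drop X → no win

Answer: 2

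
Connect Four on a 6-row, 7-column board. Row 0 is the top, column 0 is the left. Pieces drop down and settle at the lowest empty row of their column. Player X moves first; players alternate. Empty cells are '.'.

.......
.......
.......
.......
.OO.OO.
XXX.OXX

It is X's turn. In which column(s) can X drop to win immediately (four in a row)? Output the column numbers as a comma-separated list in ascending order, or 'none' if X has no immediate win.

col 0: drop X → no win
col 1: drop X → no win
col 2: drop X → no win
col 3: drop X → WIN!
col 4: drop X → no win
col 5: drop X → no win
col 6: drop X → no win

Answer: 3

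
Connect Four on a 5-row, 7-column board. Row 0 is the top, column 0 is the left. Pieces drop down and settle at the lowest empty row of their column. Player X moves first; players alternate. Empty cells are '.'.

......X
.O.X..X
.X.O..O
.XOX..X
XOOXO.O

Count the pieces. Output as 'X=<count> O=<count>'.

X=9 O=8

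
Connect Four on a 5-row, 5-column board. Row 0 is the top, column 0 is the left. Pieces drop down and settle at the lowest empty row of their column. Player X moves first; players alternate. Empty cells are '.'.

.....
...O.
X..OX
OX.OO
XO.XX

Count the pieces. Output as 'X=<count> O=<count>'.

X=6 O=6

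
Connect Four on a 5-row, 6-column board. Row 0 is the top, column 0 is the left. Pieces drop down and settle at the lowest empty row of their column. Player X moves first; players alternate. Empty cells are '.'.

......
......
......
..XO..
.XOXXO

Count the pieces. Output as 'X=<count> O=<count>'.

X=4 O=3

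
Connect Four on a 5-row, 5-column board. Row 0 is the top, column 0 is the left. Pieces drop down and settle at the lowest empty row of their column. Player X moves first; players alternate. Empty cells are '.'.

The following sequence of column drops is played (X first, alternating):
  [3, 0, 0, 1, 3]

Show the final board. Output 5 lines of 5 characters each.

Answer: .....
.....
.....
X..X.
OO.X.

Derivation:
Move 1: X drops in col 3, lands at row 4
Move 2: O drops in col 0, lands at row 4
Move 3: X drops in col 0, lands at row 3
Move 4: O drops in col 1, lands at row 4
Move 5: X drops in col 3, lands at row 3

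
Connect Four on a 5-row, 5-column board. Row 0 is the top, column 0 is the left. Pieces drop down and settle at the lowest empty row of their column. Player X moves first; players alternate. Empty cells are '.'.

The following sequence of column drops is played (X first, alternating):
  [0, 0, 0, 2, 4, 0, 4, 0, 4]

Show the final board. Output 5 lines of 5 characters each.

Move 1: X drops in col 0, lands at row 4
Move 2: O drops in col 0, lands at row 3
Move 3: X drops in col 0, lands at row 2
Move 4: O drops in col 2, lands at row 4
Move 5: X drops in col 4, lands at row 4
Move 6: O drops in col 0, lands at row 1
Move 7: X drops in col 4, lands at row 3
Move 8: O drops in col 0, lands at row 0
Move 9: X drops in col 4, lands at row 2

Answer: O....
O....
X...X
O...X
X.O.X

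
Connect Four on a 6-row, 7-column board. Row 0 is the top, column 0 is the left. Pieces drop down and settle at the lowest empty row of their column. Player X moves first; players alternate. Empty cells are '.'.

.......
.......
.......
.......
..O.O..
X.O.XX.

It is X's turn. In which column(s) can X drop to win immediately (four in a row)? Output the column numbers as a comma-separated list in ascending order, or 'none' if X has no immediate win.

Answer: none

Derivation:
col 0: drop X → no win
col 1: drop X → no win
col 2: drop X → no win
col 3: drop X → no win
col 4: drop X → no win
col 5: drop X → no win
col 6: drop X → no win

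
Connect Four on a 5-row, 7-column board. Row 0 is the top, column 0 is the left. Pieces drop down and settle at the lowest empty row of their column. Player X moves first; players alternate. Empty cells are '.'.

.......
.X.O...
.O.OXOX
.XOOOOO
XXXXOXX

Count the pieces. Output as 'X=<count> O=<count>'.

X=10 O=10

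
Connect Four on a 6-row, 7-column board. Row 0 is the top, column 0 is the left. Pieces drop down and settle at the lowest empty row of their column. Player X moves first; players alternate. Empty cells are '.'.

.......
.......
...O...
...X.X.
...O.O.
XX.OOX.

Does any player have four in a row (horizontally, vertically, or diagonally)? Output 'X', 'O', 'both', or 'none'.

none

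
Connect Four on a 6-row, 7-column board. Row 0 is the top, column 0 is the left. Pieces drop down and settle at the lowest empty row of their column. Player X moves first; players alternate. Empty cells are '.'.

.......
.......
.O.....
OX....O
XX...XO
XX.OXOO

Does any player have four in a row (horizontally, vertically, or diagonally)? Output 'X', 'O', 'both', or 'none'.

none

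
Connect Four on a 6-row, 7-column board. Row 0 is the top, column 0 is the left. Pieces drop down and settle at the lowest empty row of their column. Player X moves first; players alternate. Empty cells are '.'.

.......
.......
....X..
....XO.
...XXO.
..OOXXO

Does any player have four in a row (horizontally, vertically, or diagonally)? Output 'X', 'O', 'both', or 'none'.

X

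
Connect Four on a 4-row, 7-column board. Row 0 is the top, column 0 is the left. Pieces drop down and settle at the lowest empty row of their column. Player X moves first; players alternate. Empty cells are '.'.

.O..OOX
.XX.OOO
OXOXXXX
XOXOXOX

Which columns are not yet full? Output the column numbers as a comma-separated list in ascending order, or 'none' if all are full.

col 0: top cell = '.' → open
col 1: top cell = 'O' → FULL
col 2: top cell = '.' → open
col 3: top cell = '.' → open
col 4: top cell = 'O' → FULL
col 5: top cell = 'O' → FULL
col 6: top cell = 'X' → FULL

Answer: 0,2,3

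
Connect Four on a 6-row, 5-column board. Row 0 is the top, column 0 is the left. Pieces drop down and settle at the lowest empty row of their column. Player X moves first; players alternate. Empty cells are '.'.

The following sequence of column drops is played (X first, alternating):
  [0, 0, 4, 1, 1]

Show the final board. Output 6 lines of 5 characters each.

Move 1: X drops in col 0, lands at row 5
Move 2: O drops in col 0, lands at row 4
Move 3: X drops in col 4, lands at row 5
Move 4: O drops in col 1, lands at row 5
Move 5: X drops in col 1, lands at row 4

Answer: .....
.....
.....
.....
OX...
XO..X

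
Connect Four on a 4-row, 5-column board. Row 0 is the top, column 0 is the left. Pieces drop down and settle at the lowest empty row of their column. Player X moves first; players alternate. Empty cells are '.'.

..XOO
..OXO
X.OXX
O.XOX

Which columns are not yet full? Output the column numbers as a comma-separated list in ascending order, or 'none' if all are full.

Answer: 0,1

Derivation:
col 0: top cell = '.' → open
col 1: top cell = '.' → open
col 2: top cell = 'X' → FULL
col 3: top cell = 'O' → FULL
col 4: top cell = 'O' → FULL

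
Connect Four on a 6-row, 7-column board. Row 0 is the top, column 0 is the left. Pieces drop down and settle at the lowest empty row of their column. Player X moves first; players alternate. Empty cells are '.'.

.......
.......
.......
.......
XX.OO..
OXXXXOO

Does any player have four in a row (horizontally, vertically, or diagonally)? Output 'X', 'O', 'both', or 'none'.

X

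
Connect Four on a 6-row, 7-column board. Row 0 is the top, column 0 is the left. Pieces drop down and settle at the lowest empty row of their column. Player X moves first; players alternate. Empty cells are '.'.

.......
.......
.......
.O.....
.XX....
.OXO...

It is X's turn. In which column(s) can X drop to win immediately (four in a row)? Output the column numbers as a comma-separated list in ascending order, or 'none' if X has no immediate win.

col 0: drop X → no win
col 1: drop X → no win
col 2: drop X → no win
col 3: drop X → no win
col 4: drop X → no win
col 5: drop X → no win
col 6: drop X → no win

Answer: none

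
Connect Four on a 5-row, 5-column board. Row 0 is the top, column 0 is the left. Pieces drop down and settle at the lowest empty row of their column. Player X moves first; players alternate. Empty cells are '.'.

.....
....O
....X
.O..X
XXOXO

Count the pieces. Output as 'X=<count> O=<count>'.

X=5 O=4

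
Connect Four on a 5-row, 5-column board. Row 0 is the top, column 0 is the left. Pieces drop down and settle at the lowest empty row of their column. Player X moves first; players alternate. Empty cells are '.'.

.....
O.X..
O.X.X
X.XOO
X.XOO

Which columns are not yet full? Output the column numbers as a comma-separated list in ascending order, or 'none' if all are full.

Answer: 0,1,2,3,4

Derivation:
col 0: top cell = '.' → open
col 1: top cell = '.' → open
col 2: top cell = '.' → open
col 3: top cell = '.' → open
col 4: top cell = '.' → open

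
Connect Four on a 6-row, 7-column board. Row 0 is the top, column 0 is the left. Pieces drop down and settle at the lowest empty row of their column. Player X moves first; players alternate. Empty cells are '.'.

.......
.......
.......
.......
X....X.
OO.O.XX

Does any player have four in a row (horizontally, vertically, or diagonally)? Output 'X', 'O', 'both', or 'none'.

none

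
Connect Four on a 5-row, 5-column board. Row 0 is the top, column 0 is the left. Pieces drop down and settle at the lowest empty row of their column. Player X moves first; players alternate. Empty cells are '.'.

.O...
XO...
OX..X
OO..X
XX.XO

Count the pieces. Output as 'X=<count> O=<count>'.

X=7 O=6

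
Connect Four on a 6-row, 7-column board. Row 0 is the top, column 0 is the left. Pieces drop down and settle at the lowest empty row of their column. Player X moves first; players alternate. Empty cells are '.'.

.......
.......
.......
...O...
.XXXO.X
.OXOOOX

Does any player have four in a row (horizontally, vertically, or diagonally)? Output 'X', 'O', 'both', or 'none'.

none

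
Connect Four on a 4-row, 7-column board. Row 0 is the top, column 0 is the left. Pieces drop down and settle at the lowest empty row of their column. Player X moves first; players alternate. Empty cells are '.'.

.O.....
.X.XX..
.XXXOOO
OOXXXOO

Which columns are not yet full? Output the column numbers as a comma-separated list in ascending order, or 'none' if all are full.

Answer: 0,2,3,4,5,6

Derivation:
col 0: top cell = '.' → open
col 1: top cell = 'O' → FULL
col 2: top cell = '.' → open
col 3: top cell = '.' → open
col 4: top cell = '.' → open
col 5: top cell = '.' → open
col 6: top cell = '.' → open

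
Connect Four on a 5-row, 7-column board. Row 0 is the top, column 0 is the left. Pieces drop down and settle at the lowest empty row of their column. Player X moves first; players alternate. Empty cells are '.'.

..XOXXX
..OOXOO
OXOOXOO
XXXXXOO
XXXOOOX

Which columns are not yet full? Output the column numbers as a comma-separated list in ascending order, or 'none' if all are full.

col 0: top cell = '.' → open
col 1: top cell = '.' → open
col 2: top cell = 'X' → FULL
col 3: top cell = 'O' → FULL
col 4: top cell = 'X' → FULL
col 5: top cell = 'X' → FULL
col 6: top cell = 'X' → FULL

Answer: 0,1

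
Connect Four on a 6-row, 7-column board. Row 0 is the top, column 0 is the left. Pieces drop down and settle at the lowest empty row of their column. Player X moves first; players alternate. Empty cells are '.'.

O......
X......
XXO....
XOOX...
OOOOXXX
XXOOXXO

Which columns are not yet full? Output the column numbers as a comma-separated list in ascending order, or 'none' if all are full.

Answer: 1,2,3,4,5,6

Derivation:
col 0: top cell = 'O' → FULL
col 1: top cell = '.' → open
col 2: top cell = '.' → open
col 3: top cell = '.' → open
col 4: top cell = '.' → open
col 5: top cell = '.' → open
col 6: top cell = '.' → open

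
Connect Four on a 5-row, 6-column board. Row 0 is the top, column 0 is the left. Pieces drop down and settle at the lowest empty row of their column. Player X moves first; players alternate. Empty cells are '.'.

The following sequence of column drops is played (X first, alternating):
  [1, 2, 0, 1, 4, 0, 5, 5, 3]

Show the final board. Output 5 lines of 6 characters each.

Move 1: X drops in col 1, lands at row 4
Move 2: O drops in col 2, lands at row 4
Move 3: X drops in col 0, lands at row 4
Move 4: O drops in col 1, lands at row 3
Move 5: X drops in col 4, lands at row 4
Move 6: O drops in col 0, lands at row 3
Move 7: X drops in col 5, lands at row 4
Move 8: O drops in col 5, lands at row 3
Move 9: X drops in col 3, lands at row 4

Answer: ......
......
......
OO...O
XXOXXX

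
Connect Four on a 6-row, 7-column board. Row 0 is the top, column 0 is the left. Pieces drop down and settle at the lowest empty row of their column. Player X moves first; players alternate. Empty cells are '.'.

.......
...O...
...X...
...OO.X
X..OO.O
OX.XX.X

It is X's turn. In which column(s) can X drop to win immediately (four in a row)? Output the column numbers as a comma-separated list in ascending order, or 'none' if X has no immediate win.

Answer: 2,5

Derivation:
col 0: drop X → no win
col 1: drop X → no win
col 2: drop X → WIN!
col 3: drop X → no win
col 4: drop X → no win
col 5: drop X → WIN!
col 6: drop X → no win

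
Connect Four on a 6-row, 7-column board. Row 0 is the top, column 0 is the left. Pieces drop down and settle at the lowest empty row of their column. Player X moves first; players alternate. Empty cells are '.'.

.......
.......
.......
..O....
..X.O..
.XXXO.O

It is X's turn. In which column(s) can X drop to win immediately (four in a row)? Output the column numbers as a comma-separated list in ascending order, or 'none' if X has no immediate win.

col 0: drop X → WIN!
col 1: drop X → no win
col 2: drop X → no win
col 3: drop X → no win
col 4: drop X → no win
col 5: drop X → no win
col 6: drop X → no win

Answer: 0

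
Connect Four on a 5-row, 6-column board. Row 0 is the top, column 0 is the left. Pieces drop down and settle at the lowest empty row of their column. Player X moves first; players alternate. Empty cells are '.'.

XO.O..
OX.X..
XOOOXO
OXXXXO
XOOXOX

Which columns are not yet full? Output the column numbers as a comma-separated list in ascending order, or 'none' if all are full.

Answer: 2,4,5

Derivation:
col 0: top cell = 'X' → FULL
col 1: top cell = 'O' → FULL
col 2: top cell = '.' → open
col 3: top cell = 'O' → FULL
col 4: top cell = '.' → open
col 5: top cell = '.' → open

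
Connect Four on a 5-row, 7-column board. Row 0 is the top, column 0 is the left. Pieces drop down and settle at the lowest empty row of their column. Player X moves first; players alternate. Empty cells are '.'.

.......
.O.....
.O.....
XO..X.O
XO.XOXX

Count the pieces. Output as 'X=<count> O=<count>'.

X=6 O=6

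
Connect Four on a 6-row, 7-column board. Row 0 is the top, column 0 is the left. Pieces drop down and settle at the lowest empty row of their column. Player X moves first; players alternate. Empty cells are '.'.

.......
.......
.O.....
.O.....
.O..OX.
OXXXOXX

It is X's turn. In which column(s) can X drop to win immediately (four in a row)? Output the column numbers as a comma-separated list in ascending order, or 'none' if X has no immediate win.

col 0: drop X → no win
col 1: drop X → no win
col 2: drop X → no win
col 3: drop X → no win
col 4: drop X → no win
col 5: drop X → no win
col 6: drop X → no win

Answer: none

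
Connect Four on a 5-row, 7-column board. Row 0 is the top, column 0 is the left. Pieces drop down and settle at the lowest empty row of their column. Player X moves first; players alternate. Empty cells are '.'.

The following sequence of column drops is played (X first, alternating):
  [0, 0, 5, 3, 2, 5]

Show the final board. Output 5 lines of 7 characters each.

Move 1: X drops in col 0, lands at row 4
Move 2: O drops in col 0, lands at row 3
Move 3: X drops in col 5, lands at row 4
Move 4: O drops in col 3, lands at row 4
Move 5: X drops in col 2, lands at row 4
Move 6: O drops in col 5, lands at row 3

Answer: .......
.......
.......
O....O.
X.XO.X.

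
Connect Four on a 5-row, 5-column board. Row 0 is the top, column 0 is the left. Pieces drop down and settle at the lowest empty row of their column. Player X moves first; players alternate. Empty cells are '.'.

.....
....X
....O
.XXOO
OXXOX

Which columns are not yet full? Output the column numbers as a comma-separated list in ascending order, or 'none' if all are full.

col 0: top cell = '.' → open
col 1: top cell = '.' → open
col 2: top cell = '.' → open
col 3: top cell = '.' → open
col 4: top cell = '.' → open

Answer: 0,1,2,3,4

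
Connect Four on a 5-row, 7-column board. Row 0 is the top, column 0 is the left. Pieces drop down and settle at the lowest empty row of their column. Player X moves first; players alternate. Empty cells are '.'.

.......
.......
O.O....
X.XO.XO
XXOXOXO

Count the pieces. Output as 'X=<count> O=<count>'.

X=7 O=7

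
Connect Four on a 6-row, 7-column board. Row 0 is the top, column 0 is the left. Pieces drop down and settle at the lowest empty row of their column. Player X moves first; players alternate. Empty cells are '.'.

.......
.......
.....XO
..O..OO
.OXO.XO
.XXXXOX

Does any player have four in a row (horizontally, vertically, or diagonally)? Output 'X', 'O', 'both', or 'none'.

X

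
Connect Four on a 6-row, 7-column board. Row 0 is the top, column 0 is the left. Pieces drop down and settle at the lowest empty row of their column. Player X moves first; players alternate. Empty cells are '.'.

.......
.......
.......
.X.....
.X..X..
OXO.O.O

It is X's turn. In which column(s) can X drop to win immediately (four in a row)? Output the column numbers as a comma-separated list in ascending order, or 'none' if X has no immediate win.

Answer: 1

Derivation:
col 0: drop X → no win
col 1: drop X → WIN!
col 2: drop X → no win
col 3: drop X → no win
col 4: drop X → no win
col 5: drop X → no win
col 6: drop X → no win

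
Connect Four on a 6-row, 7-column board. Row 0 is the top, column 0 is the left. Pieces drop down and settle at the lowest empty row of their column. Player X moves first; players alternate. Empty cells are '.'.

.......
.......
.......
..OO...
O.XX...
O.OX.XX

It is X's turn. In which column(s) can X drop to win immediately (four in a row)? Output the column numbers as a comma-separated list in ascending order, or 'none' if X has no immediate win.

col 0: drop X → no win
col 1: drop X → no win
col 2: drop X → no win
col 3: drop X → no win
col 4: drop X → WIN!
col 5: drop X → no win
col 6: drop X → no win

Answer: 4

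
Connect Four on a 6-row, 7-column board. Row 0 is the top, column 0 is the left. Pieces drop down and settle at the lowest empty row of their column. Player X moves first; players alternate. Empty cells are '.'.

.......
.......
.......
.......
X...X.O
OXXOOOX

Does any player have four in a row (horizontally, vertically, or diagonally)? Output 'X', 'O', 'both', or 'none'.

none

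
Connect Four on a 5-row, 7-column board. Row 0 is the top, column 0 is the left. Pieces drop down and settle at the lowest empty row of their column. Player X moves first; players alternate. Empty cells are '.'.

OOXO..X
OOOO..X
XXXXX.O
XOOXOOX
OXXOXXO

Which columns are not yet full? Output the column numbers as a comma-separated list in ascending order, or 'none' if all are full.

Answer: 4,5

Derivation:
col 0: top cell = 'O' → FULL
col 1: top cell = 'O' → FULL
col 2: top cell = 'X' → FULL
col 3: top cell = 'O' → FULL
col 4: top cell = '.' → open
col 5: top cell = '.' → open
col 6: top cell = 'X' → FULL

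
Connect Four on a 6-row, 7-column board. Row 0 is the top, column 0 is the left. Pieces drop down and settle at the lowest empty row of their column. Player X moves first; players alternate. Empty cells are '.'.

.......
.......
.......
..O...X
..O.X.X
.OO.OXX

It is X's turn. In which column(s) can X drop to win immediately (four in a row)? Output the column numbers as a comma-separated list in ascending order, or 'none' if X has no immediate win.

Answer: 6

Derivation:
col 0: drop X → no win
col 1: drop X → no win
col 2: drop X → no win
col 3: drop X → no win
col 4: drop X → no win
col 5: drop X → no win
col 6: drop X → WIN!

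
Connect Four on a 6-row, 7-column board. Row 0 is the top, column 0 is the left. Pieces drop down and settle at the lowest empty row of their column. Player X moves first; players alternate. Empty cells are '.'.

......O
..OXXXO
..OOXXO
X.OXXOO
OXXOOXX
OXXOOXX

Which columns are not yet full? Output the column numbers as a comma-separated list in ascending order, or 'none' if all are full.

Answer: 0,1,2,3,4,5

Derivation:
col 0: top cell = '.' → open
col 1: top cell = '.' → open
col 2: top cell = '.' → open
col 3: top cell = '.' → open
col 4: top cell = '.' → open
col 5: top cell = '.' → open
col 6: top cell = 'O' → FULL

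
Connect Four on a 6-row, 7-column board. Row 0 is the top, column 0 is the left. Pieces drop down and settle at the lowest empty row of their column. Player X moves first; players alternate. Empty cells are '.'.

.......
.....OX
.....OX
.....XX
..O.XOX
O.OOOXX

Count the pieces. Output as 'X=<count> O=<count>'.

X=8 O=8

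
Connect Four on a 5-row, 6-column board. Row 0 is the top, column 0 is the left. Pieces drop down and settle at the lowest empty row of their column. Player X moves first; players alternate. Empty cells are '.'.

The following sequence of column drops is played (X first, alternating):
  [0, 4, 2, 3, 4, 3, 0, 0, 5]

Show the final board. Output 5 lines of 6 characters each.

Move 1: X drops in col 0, lands at row 4
Move 2: O drops in col 4, lands at row 4
Move 3: X drops in col 2, lands at row 4
Move 4: O drops in col 3, lands at row 4
Move 5: X drops in col 4, lands at row 3
Move 6: O drops in col 3, lands at row 3
Move 7: X drops in col 0, lands at row 3
Move 8: O drops in col 0, lands at row 2
Move 9: X drops in col 5, lands at row 4

Answer: ......
......
O.....
X..OX.
X.XOOX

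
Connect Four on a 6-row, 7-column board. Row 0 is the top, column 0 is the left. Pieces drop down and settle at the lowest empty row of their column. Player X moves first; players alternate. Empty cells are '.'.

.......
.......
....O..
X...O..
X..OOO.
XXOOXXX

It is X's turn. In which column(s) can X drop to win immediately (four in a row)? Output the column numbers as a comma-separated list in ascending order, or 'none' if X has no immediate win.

col 0: drop X → WIN!
col 1: drop X → no win
col 2: drop X → no win
col 3: drop X → no win
col 4: drop X → no win
col 5: drop X → no win
col 6: drop X → no win

Answer: 0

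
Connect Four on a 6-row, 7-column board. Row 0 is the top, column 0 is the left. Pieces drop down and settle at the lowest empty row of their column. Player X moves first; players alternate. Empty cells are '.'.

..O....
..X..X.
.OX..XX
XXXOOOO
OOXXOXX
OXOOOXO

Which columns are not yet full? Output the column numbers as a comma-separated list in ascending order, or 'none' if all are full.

Answer: 0,1,3,4,5,6

Derivation:
col 0: top cell = '.' → open
col 1: top cell = '.' → open
col 2: top cell = 'O' → FULL
col 3: top cell = '.' → open
col 4: top cell = '.' → open
col 5: top cell = '.' → open
col 6: top cell = '.' → open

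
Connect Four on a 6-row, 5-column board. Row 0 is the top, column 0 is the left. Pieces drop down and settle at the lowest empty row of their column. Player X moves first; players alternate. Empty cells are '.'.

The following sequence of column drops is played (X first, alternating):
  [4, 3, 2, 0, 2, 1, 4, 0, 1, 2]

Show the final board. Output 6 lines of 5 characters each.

Move 1: X drops in col 4, lands at row 5
Move 2: O drops in col 3, lands at row 5
Move 3: X drops in col 2, lands at row 5
Move 4: O drops in col 0, lands at row 5
Move 5: X drops in col 2, lands at row 4
Move 6: O drops in col 1, lands at row 5
Move 7: X drops in col 4, lands at row 4
Move 8: O drops in col 0, lands at row 4
Move 9: X drops in col 1, lands at row 4
Move 10: O drops in col 2, lands at row 3

Answer: .....
.....
.....
..O..
OXX.X
OOXOX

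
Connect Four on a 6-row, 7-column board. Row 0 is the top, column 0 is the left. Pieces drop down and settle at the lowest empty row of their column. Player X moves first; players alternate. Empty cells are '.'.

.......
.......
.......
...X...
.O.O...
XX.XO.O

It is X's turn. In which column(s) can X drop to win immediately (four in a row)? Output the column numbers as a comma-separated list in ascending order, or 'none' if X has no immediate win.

col 0: drop X → no win
col 1: drop X → no win
col 2: drop X → WIN!
col 3: drop X → no win
col 4: drop X → no win
col 5: drop X → no win
col 6: drop X → no win

Answer: 2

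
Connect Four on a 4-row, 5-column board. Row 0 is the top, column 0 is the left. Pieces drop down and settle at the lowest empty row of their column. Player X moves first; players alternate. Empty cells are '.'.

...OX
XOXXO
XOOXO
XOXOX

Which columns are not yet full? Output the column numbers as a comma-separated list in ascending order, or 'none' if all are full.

Answer: 0,1,2

Derivation:
col 0: top cell = '.' → open
col 1: top cell = '.' → open
col 2: top cell = '.' → open
col 3: top cell = 'O' → FULL
col 4: top cell = 'X' → FULL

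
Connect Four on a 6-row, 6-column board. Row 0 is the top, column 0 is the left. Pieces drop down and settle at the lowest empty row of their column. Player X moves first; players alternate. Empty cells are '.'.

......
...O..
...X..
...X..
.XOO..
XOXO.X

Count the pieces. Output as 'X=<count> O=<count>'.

X=6 O=5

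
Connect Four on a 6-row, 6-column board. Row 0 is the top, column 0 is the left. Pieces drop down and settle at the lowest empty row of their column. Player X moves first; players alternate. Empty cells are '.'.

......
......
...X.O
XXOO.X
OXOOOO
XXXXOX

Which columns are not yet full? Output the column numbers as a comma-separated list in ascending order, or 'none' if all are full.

col 0: top cell = '.' → open
col 1: top cell = '.' → open
col 2: top cell = '.' → open
col 3: top cell = '.' → open
col 4: top cell = '.' → open
col 5: top cell = '.' → open

Answer: 0,1,2,3,4,5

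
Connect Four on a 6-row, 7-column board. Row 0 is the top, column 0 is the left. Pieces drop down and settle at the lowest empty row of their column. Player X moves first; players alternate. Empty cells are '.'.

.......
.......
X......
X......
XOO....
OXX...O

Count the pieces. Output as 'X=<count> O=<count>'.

X=5 O=4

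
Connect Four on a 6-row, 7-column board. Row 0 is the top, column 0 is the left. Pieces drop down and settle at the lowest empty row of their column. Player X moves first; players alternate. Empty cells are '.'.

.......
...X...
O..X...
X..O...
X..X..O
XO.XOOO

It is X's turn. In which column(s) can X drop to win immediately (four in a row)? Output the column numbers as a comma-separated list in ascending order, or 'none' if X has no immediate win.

Answer: none

Derivation:
col 0: drop X → no win
col 1: drop X → no win
col 2: drop X → no win
col 3: drop X → no win
col 4: drop X → no win
col 5: drop X → no win
col 6: drop X → no win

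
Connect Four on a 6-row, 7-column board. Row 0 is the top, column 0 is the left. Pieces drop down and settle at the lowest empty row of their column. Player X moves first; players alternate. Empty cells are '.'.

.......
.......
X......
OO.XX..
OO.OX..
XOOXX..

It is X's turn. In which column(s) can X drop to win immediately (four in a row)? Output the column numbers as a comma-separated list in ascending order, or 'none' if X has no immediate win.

col 0: drop X → no win
col 1: drop X → no win
col 2: drop X → no win
col 3: drop X → no win
col 4: drop X → WIN!
col 5: drop X → no win
col 6: drop X → no win

Answer: 4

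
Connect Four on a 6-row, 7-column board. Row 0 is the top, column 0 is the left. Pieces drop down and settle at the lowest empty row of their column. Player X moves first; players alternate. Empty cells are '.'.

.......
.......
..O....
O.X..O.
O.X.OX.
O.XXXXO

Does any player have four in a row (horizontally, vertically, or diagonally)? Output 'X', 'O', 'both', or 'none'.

X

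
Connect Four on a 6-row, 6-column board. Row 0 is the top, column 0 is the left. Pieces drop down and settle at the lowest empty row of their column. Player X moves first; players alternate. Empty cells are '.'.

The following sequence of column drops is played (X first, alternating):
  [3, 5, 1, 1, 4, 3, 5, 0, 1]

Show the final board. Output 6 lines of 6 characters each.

Answer: ......
......
......
.X....
.O.O.X
OX.XXO

Derivation:
Move 1: X drops in col 3, lands at row 5
Move 2: O drops in col 5, lands at row 5
Move 3: X drops in col 1, lands at row 5
Move 4: O drops in col 1, lands at row 4
Move 5: X drops in col 4, lands at row 5
Move 6: O drops in col 3, lands at row 4
Move 7: X drops in col 5, lands at row 4
Move 8: O drops in col 0, lands at row 5
Move 9: X drops in col 1, lands at row 3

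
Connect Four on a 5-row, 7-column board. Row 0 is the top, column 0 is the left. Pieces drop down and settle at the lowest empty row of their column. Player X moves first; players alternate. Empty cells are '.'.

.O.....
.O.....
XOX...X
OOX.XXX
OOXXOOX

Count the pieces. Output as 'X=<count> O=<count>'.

X=10 O=9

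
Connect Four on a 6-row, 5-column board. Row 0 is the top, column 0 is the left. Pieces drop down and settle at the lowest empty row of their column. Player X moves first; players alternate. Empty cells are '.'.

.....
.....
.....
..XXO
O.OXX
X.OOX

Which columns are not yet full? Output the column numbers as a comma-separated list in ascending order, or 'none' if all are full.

col 0: top cell = '.' → open
col 1: top cell = '.' → open
col 2: top cell = '.' → open
col 3: top cell = '.' → open
col 4: top cell = '.' → open

Answer: 0,1,2,3,4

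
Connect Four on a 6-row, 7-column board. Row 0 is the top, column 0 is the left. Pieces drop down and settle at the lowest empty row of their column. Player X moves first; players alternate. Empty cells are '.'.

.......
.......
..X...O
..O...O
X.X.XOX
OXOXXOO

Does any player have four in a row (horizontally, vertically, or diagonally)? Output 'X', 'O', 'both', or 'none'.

none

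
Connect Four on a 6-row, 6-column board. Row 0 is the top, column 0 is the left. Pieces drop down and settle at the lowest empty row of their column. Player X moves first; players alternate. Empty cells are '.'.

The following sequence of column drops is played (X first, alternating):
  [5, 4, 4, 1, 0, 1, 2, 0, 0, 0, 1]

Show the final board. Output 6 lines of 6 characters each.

Move 1: X drops in col 5, lands at row 5
Move 2: O drops in col 4, lands at row 5
Move 3: X drops in col 4, lands at row 4
Move 4: O drops in col 1, lands at row 5
Move 5: X drops in col 0, lands at row 5
Move 6: O drops in col 1, lands at row 4
Move 7: X drops in col 2, lands at row 5
Move 8: O drops in col 0, lands at row 4
Move 9: X drops in col 0, lands at row 3
Move 10: O drops in col 0, lands at row 2
Move 11: X drops in col 1, lands at row 3

Answer: ......
......
O.....
XX....
OO..X.
XOX.OX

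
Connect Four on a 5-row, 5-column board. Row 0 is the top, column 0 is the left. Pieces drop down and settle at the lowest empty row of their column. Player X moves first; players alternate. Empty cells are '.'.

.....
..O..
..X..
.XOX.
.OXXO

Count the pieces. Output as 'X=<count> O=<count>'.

X=5 O=4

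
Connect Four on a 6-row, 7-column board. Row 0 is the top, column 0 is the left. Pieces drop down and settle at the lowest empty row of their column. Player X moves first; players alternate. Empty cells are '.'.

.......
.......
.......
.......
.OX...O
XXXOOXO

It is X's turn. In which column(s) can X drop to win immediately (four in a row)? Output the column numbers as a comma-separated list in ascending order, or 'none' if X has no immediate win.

Answer: none

Derivation:
col 0: drop X → no win
col 1: drop X → no win
col 2: drop X → no win
col 3: drop X → no win
col 4: drop X → no win
col 5: drop X → no win
col 6: drop X → no win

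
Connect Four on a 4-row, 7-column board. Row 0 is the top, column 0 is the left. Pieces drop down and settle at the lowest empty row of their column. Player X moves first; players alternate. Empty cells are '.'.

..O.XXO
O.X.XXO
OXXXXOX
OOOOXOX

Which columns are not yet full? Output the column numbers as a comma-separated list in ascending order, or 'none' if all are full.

Answer: 0,1,3

Derivation:
col 0: top cell = '.' → open
col 1: top cell = '.' → open
col 2: top cell = 'O' → FULL
col 3: top cell = '.' → open
col 4: top cell = 'X' → FULL
col 5: top cell = 'X' → FULL
col 6: top cell = 'O' → FULL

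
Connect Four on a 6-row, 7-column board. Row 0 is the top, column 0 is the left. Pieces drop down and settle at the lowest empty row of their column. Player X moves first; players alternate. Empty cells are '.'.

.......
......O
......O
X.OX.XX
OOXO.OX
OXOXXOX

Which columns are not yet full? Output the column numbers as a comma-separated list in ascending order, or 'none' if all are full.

Answer: 0,1,2,3,4,5,6

Derivation:
col 0: top cell = '.' → open
col 1: top cell = '.' → open
col 2: top cell = '.' → open
col 3: top cell = '.' → open
col 4: top cell = '.' → open
col 5: top cell = '.' → open
col 6: top cell = '.' → open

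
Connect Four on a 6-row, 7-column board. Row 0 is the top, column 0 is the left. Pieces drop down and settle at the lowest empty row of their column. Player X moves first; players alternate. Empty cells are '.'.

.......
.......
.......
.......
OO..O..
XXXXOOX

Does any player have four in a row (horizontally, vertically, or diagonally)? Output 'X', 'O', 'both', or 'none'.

X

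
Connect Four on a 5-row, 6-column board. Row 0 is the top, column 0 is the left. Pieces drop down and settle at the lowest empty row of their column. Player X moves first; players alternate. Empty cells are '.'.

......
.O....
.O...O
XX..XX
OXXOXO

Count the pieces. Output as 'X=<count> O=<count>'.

X=7 O=6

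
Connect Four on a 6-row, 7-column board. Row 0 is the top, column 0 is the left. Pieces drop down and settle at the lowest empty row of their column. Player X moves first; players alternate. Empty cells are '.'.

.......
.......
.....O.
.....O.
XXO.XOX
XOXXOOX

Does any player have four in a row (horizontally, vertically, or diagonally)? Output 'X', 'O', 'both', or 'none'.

O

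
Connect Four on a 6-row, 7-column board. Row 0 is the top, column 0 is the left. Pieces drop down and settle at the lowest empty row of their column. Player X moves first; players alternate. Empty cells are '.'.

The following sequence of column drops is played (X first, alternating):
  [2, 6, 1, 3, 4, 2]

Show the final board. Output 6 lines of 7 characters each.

Answer: .......
.......
.......
.......
..O....
.XXOX.O

Derivation:
Move 1: X drops in col 2, lands at row 5
Move 2: O drops in col 6, lands at row 5
Move 3: X drops in col 1, lands at row 5
Move 4: O drops in col 3, lands at row 5
Move 5: X drops in col 4, lands at row 5
Move 6: O drops in col 2, lands at row 4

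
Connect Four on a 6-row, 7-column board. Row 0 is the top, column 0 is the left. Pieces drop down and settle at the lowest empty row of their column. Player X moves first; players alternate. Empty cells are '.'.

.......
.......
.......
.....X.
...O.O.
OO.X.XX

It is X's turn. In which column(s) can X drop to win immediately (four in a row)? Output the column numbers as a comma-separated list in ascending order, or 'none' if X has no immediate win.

col 0: drop X → no win
col 1: drop X → no win
col 2: drop X → no win
col 3: drop X → no win
col 4: drop X → WIN!
col 5: drop X → no win
col 6: drop X → no win

Answer: 4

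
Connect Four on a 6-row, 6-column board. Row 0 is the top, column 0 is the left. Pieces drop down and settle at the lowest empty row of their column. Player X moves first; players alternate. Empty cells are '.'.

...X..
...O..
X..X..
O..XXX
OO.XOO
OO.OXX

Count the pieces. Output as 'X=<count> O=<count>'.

X=9 O=9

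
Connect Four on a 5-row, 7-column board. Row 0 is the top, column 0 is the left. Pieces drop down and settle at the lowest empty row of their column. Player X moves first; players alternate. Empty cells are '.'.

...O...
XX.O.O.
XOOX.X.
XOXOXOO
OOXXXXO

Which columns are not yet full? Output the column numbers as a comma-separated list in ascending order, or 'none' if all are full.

Answer: 0,1,2,4,5,6

Derivation:
col 0: top cell = '.' → open
col 1: top cell = '.' → open
col 2: top cell = '.' → open
col 3: top cell = 'O' → FULL
col 4: top cell = '.' → open
col 5: top cell = '.' → open
col 6: top cell = '.' → open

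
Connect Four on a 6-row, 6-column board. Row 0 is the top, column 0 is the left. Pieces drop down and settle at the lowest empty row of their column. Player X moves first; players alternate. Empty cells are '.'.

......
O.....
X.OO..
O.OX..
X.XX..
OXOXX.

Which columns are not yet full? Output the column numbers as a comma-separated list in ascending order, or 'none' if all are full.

col 0: top cell = '.' → open
col 1: top cell = '.' → open
col 2: top cell = '.' → open
col 3: top cell = '.' → open
col 4: top cell = '.' → open
col 5: top cell = '.' → open

Answer: 0,1,2,3,4,5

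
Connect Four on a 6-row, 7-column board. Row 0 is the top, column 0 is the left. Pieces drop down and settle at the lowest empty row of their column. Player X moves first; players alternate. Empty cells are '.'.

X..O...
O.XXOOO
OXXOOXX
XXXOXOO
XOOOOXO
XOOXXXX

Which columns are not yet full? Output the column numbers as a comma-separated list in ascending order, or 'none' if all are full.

col 0: top cell = 'X' → FULL
col 1: top cell = '.' → open
col 2: top cell = '.' → open
col 3: top cell = 'O' → FULL
col 4: top cell = '.' → open
col 5: top cell = '.' → open
col 6: top cell = '.' → open

Answer: 1,2,4,5,6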